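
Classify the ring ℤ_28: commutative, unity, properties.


ℤ_28 is a commutative ring with unity 1; 28 = 2×14 is composite, so 2·14 ≡ 0 gives zero divisors (not an integral domain)
Commutative: Yes
Integral domain: No
Has unity: Yes

ℤ_28: Commutative=Yes, Unity=Yes


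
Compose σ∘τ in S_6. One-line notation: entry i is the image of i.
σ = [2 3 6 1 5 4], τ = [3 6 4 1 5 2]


σ∘τ: apply τ first, then σ
1 →τ 3 →σ 6
2 →τ 6 →σ 4
3 →τ 4 →σ 1
4 →τ 1 →σ 2
5 →τ 5 →σ 5
6 →τ 2 →σ 3

σ∘τ = [6 4 1 2 5 3]


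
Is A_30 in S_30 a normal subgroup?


H = A_30 in S_30
A_30 has index 2 in S_30, and every subgroup of index 2 is normal

Yes, normal subgroup


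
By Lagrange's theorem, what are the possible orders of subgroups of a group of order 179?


Lagrange's theorem: |H| divides |G|
|G| = 179
Divisors of 179: 1, 179

Possible subgroup orders: {1, 179}


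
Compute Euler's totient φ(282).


Factor n: 282 = 2 × 3 × 47
φ(n) = n · ∏(1 - 1/p) over distinct primes p | n
φ(282) = 282 · (1 - 1/2) · (1 - 1/3) · (1 - 1/47) = 92

φ(282) = 92


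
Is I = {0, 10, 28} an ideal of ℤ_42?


Check ideal conditions for I = {0, 10, 28} in ℤ_42:
(1) I is an additive subgroup? No
(2) For r ∈ ℤ_42 and a ∈ I: r·a ∈ I? No  [counterexample: r=2, a=10, r·a mod 42 = 20 ∉ I]

No, I is not an ideal of ℤ_42


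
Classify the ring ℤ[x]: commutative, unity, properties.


Polynomial ring over ℤ (an integral domain) is a commutative integral domain with unity 1
Commutative: Yes
Integral domain: Yes
Has unity: Yes

ℤ[x]: Commutative=Yes, Unity=Yes


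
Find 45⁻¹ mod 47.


Use the extended Euclidean algorithm to write 1 = 45·s + 47·t; then s mod 47 is the inverse.
Euclidean algorithm:
  45 = 0·47 + 45
  47 = 1·45 + 2
  45 = 22·2 + 1
  2 = 2·1 + 0
gcd(45,47) = 1
Back-substitution gives: 45·(23) + 47·(-22) = 1
So 45⁻¹ ≡ 23 ≡ 23 (mod 47)
Check: 45 × 23 = 1035 ≡ 1 (mod 47) ✓

45⁻¹ ≡ 23 (mod 47)


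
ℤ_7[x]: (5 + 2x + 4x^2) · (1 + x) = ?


Expand and collect like terms; reduce coefficients mod 7:
x^0: 5·1 = 5 ≡ 5 (mod 7)
x^1: 5·1 + 2·1 = 7 ≡ 0 (mod 7)
x^2: 2·1 + 4·1 = 6 ≡ 6 (mod 7)
x^3: 4·1 = 4 ≡ 4 (mod 7)
Result: 5 + 6x^2 + 4x^3

f · g = 5 + 6x^2 + 4x^3


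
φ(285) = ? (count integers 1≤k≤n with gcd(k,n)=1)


Factor n: 285 = 3 × 5 × 19
φ(n) = n · ∏(1 - 1/p) over distinct primes p | n
φ(285) = 285 · (1 - 1/3) · (1 - 1/5) · (1 - 1/19) = 144

φ(285) = 144


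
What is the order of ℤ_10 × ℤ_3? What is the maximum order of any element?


|ℤ_10 × ℤ_3| = 10 × 3 = 30
Max element order = lcm(10,3) = 30
Cyclic? Yes (gcd=1)

|ℤ_10×ℤ_3| = 30, max element order = 30


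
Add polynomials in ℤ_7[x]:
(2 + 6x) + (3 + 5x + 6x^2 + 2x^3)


Add coefficients mod 7:
x^0: 2 + 3 = 5 (mod 7)
x^1: 6 + 5 = 4 (mod 7)
x^2: 0 + 6 = 6 (mod 7)
x^3: 0 + 2 = 2 (mod 7)
Result: 5 + 4x + 6x^2 + 2x^3

f + g = 5 + 4x + 6x^2 + 2x^3


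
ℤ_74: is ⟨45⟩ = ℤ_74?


g generates ℤ_n iff gcd(g, n) = 1
gcd(45, 74) = 1
Since gcd = 1, 45 is a generator.

Yes, 45 generates ℤ_74


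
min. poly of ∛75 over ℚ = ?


∛75 satisfies x³ - 75 = 0, irreducible over ℚ (no rational root; 75 is not a perfect cube)

Minimal polynomial: x³ - 75


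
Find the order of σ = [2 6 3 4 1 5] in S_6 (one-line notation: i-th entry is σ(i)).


Cycle decomposition: (1 2 6 5)
Cycle lengths: 4
Order = lcm(4) = 4

ord(σ) = 4


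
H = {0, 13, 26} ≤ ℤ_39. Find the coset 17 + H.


17 + H = {17 + h (mod 39) : h ∈ H}
17+0=17, 17+13=30, 17+26=4
17 + H = {4, 17, 30} = 4 + H

17 + H = {4, 17, 30}


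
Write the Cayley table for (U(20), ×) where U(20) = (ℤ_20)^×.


Elements: {1, 3, 7, 9, 11, 13, 17, 19}
Operation: multiplication mod 20
Entry (a, b) = (a × b) mod 20

Cayley table:
   |  1 |  3 |  7 |  9 | 11 | 13 | 17 | 19
 1 |  1 |  3 |  7 |  9 | 11 | 13 | 17 | 19
 3 |  3 |  9 |  1 |  7 | 13 | 19 | 11 | 17
 7 |  7 |  1 |  9 |  3 | 17 | 11 | 19 | 13
 9 |  9 |  7 |  3 |  1 | 19 | 17 | 13 | 11
11 | 11 | 13 | 17 | 19 |  1 |  3 |  7 |  9
13 | 13 | 19 | 11 | 17 |  3 |  9 |  1 |  7
17 | 17 | 11 | 19 | 13 |  7 |  1 |  9 |  3
19 | 19 | 17 | 13 | 11 |  9 |  7 |  3 |  1


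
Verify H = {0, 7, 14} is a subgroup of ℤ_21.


Subgroup test for H = {0, 7, 14} in (ℤ_21, +):
(1) 0 ∈ H? Yes
(2) Closure: for all a,b ∈ H, (a+b) mod 21 ∈ H? Yes
(3) Inverses: for all a ∈ H, -a mod 21 ∈ H? Yes

Yes, H is a subgroup of ℤ_21


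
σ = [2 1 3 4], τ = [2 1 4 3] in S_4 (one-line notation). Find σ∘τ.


σ∘τ: apply τ first, then σ
1 →τ 2 →σ 1
2 →τ 1 →σ 2
3 →τ 4 →σ 4
4 →τ 3 →σ 3

σ∘τ = [1 2 4 3]


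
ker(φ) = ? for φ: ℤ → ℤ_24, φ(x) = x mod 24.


Kernel = preimage of identity
ker(φ) = {x ∈ ℤ : x ≡ 0 (mod 24)} = 24ℤ = {0, ±24, ±48, ...}

ker(φ) = 24ℤ


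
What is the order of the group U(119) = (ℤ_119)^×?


U(n) is the group of units mod n; |U(n)| = φ(n)
|U(119)| = φ(119) = 96

|U(119) = (ℤ_119)^×| = 96


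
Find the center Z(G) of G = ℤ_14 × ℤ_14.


Z(G) = {g ∈ G | gx = xg for all x ∈ G}
Direct product of abelian groups is abelian, so Z(G) = G

Z(ℤ_14 × ℤ_14) = ℤ_14 × ℤ_14


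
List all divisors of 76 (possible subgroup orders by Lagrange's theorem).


Lagrange's theorem: |H| divides |G|
|G| = 76
Divisors of 76: 1, 2, 4, 19, 38, 76

Possible subgroup orders: {1, 2, 4, 19, 38, 76}


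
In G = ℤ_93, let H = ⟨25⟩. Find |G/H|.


|⟨25⟩| = n / gcd(25, 93) = 93 / 1 = 93
H is normal (ℤ_93 is abelian).
|G/H| = |G| / |H| = 93 / 93 = 1

|G/H| = 1


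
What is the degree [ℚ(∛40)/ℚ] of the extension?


∛40 has minimal polynomial x³ - 40 (irreducible over ℚ since 40 is not a perfect cube)

[ℚ(∛40)/ℚ] = 3


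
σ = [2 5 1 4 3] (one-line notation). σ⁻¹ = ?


To find σ⁻¹, swap domain and range:
σ(1) = 2 → σ⁻¹(2) = 1
σ(2) = 5 → σ⁻¹(5) = 2
σ(3) = 1 → σ⁻¹(1) = 3
σ(4) = 4 → σ⁻¹(4) = 4
σ(5) = 3 → σ⁻¹(3) = 5

σ⁻¹ = [3 1 5 4 2]


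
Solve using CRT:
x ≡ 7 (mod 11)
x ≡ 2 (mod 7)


m₁ = 11, m₂ = 7, gcd = 1, so CRT applies. M = m₁·m₂ = 77
Let M₁ = M/m₁ = 7, M₂ = M/m₂ = 11
Find y₁ ≡ M₁⁻¹ (mod m₁): 7⁻¹ ≡ 8 (mod 11)
Find y₂ ≡ M₂⁻¹ (mod m₂): 11⁻¹ ≡ 2 (mod 7)
x = a₁·M₁·y₁ + a₂·M₂·y₂ = 7·7·8 + 2·11·2 = 436
Reduce mod 77: x ≡ 51
Check: 51 mod 11 = 7 ✓, 51 mod 7 = 2 ✓

x ≡ 51 (mod 77)


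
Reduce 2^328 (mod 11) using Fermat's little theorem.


Fermat's little theorem: if p is prime and gcd(a,p)=1, then a^(p-1) ≡ 1 (mod p)
p = 11 is prime, gcd(2,11) = 1
Reduce exponent: 328 mod 10 = 8
So 2^328 ≡ 2^8 (mod 11)
2^8 mod 11 = 3

2^328 ≡ 3 (mod 11)


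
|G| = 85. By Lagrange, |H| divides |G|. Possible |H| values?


Lagrange's theorem: |H| divides |G|
|G| = 85
Divisors of 85: 1, 5, 17, 85

Possible subgroup orders: {1, 5, 17, 85}


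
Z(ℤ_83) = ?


Z(G) = {g ∈ G | gx = xg for all x ∈ G}
ℤ_83 is abelian, so Z(G) = G

Z(ℤ_83) = ℤ_83


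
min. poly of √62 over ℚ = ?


√62 satisfies x² - 62 = 0, irreducible over ℚ since 62 is squarefree

Minimal polynomial: x² - 62


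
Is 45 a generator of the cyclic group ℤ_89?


g generates ℤ_n iff gcd(g, n) = 1
gcd(45, 89) = 1
Since gcd = 1, 45 is a generator.

Yes, 45 generates ℤ_89


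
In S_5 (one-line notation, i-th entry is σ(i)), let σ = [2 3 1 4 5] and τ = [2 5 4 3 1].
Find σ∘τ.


σ∘τ: apply τ first, then σ
1 →τ 2 →σ 3
2 →τ 5 →σ 5
3 →τ 4 →σ 4
4 →τ 3 →σ 1
5 →τ 1 →σ 2

σ∘τ = [3 5 4 1 2]


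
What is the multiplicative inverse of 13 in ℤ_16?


Use the extended Euclidean algorithm to write 1 = 13·s + 16·t; then s mod 16 is the inverse.
Euclidean algorithm:
  13 = 0·16 + 13
  16 = 1·13 + 3
  13 = 4·3 + 1
  3 = 3·1 + 0
gcd(13,16) = 1
Back-substitution gives: 13·(5) + 16·(-4) = 1
So 13⁻¹ ≡ 5 ≡ 5 (mod 16)
Check: 13 × 5 = 65 ≡ 1 (mod 16) ✓

13⁻¹ ≡ 5 (mod 16)


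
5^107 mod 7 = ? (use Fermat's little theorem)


Fermat's little theorem: if p is prime and gcd(a,p)=1, then a^(p-1) ≡ 1 (mod p)
p = 7 is prime, gcd(5,7) = 1
Reduce exponent: 107 mod 6 = 5
So 5^107 ≡ 5^5 (mod 7)
5^5 mod 7 = 3

5^107 ≡ 3 (mod 7)


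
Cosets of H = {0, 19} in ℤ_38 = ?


H = {0, 19}, |H| = 2
Number of cosets = |G|/|H| = 38/2 = 19
0 + H = {0, 19}
1 + H = {1, 20}
2 + H = {2, 21}
3 + H = {3, 22}
4 + H = {4, 23}
5 + H = {5, 24}
6 + H = {6, 25}
7 + H = {7, 26}
8 + H = {8, 27}
9 + H = {9, 28}
10 + H = {10, 29}
11 + H = {11, 30}
12 + H = {12, 31}
13 + H = {13, 32}
14 + H = {14, 33}
15 + H = {15, 34}
16 + H = {16, 35}
17 + H = {17, 36}
18 + H = {18, 37}

Cosets: 0+H={0,19}; 1+H={1,20}; 2+H={2,21}; 3+H={3,22}; 4+H={4,23}; 5+H={5,24}; 6+H={6,25}; 7+H={7,26}; 8+H={8,27}; 9+H={9,28}; 10+H={10,29}; 11+H={11,30}; 12+H={12,31}; 13+H={13,32}; 14+H={14,33}; 15+H={15,34}; 16+H={16,35}; 17+H={17,36}; 18+H={18,37}


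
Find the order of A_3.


|A_n| = n!/2 (even permutations)
|A_3| = 3!/2 = 6/2 = 3

|A_3| = 3


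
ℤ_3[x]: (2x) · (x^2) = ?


Expand and collect like terms; reduce coefficients mod 3:
x^0: 0·0 = 0 ≡ 0 (mod 3)
x^1: 0·0 + 2·0 = 0 ≡ 0 (mod 3)
x^2: 0·1 + 2·0 = 0 ≡ 0 (mod 3)
x^3: 2·1 = 2 ≡ 2 (mod 3)
Result: 2x^3

f · g = 2x^3


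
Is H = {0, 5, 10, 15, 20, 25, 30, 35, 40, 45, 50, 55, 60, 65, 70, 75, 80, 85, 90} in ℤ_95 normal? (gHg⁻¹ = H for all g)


H = {0, 5, 10, 15, 20, 25, 30, 35, 40, 45, 50, 55, 60, 65, 70, 75, 80, 85, 90} in ℤ_95
ℤ_95 is abelian; every subgroup of an abelian group is normal

Yes, normal subgroup


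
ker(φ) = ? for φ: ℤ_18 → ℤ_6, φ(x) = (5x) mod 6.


Kernel = preimage of identity
ker(φ) = {x ∈ ℤ_18 : 5x ≡ 0 (mod 6)}. Since 6 | 18, φ is well-defined. The kernel is the cyclic subgroup ⟨6⟩ of ℤ_18 (order 3), i.e. {0, 6, 12}

ker(φ) = {0, 6, 12}


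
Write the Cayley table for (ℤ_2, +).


Elements: {0, 1}
Operation: addition mod 2
Entry (a, b) = (a + b) mod 2

Cayley table:
  | 0 | 1
0 | 0 | 1
1 | 1 | 0


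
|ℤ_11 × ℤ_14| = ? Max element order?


|ℤ_11 × ℤ_14| = 11 × 14 = 154
Max element order = lcm(11,14) = 154
Cyclic? Yes (gcd=1)

|ℤ_11×ℤ_14| = 154, max element order = 154


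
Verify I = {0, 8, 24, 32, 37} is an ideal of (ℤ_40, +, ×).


Check ideal conditions for I = {0, 8, 24, 32, 37} in ℤ_40:
(1) I is an additive subgroup? No
(2) For r ∈ ℤ_40 and a ∈ I: r·a ∈ I? No  [counterexample: r=2, a=8, r·a mod 40 = 16 ∉ I]

No, I is not an ideal of ℤ_40


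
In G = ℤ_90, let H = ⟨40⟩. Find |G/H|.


|⟨40⟩| = n / gcd(40, 90) = 90 / 10 = 9
H is normal (ℤ_90 is abelian).
|G/H| = |G| / |H| = 90 / 9 = 10

|G/H| = 10


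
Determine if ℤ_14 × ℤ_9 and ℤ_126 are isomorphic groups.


Comparing ℤ_14 × ℤ_9 and ℤ_126:
gcd(14,9) = 1, so ℤ_14 × ℤ_9 ≅ ℤ_126 (CRT)

Yes, ℤ_14 × ℤ_9 ≅ ℤ_126


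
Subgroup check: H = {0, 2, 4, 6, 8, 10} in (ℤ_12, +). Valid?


Subgroup test for H = {0, 2, 4, 6, 8, 10} in (ℤ_12, +):
(1) 0 ∈ H? Yes
(2) Closure: for all a,b ∈ H, (a+b) mod 12 ∈ H? Yes
(3) Inverses: for all a ∈ H, -a mod 12 ∈ H? Yes

Yes, H is a subgroup of ℤ_12


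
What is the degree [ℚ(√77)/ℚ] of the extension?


√77 has minimal polynomial x² - 77 (irreducible over ℚ since 77 is squarefree)

[ℚ(√77)/ℚ] = 2


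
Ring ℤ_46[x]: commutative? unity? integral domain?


ℤ_46 has zero divisors (2·23 ≡ 0), and these lift to constant zero divisors in ℤ_46[x]; so not an integral domain
Commutative: Yes
Integral domain: No
Has unity: Yes

ℤ_46[x]: Commutative=Yes, Unity=Yes


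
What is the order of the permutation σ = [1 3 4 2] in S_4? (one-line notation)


Cycle decomposition: (2 3 4)
Cycle lengths: 3
Order = lcm(3) = 3

ord(σ) = 3


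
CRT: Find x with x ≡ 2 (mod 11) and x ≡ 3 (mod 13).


m₁ = 11, m₂ = 13, gcd = 1, so CRT applies. M = m₁·m₂ = 143
Let M₁ = M/m₁ = 13, M₂ = M/m₂ = 11
Find y₁ ≡ M₁⁻¹ (mod m₁): 13⁻¹ ≡ 6 (mod 11)
Find y₂ ≡ M₂⁻¹ (mod m₂): 11⁻¹ ≡ 6 (mod 13)
x = a₁·M₁·y₁ + a₂·M₂·y₂ = 2·13·6 + 3·11·6 = 354
Reduce mod 143: x ≡ 68
Check: 68 mod 11 = 2 ✓, 68 mod 13 = 3 ✓

x ≡ 68 (mod 143)


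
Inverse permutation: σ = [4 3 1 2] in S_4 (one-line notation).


To find σ⁻¹, swap domain and range:
σ(1) = 4 → σ⁻¹(4) = 1
σ(2) = 3 → σ⁻¹(3) = 2
σ(3) = 1 → σ⁻¹(1) = 3
σ(4) = 2 → σ⁻¹(2) = 4

σ⁻¹ = [3 4 2 1]


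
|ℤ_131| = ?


ℤ_n has n elements.

|ℤ_131| = 131


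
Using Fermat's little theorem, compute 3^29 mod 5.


Fermat's little theorem: if p is prime and gcd(a,p)=1, then a^(p-1) ≡ 1 (mod p)
p = 5 is prime, gcd(3,5) = 1
Reduce exponent: 29 mod 4 = 1
So 3^29 ≡ 3^1 (mod 5)
3^1 mod 5 = 3

3^29 ≡ 3 (mod 5)


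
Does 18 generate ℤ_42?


g generates ℤ_n iff gcd(g, n) = 1
gcd(18, 42) = 6
Since gcd = 6 ≠ 1, ⟨18⟩ has order 7 < 42, so 18 is not a generator.

No, 18 does not generate ℤ_42


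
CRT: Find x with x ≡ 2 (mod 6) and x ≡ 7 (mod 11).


m₁ = 6, m₂ = 11, gcd = 1, so CRT applies. M = m₁·m₂ = 66
Let M₁ = M/m₁ = 11, M₂ = M/m₂ = 6
Find y₁ ≡ M₁⁻¹ (mod m₁): 11⁻¹ ≡ 5 (mod 6)
Find y₂ ≡ M₂⁻¹ (mod m₂): 6⁻¹ ≡ 2 (mod 11)
x = a₁·M₁·y₁ + a₂·M₂·y₂ = 2·11·5 + 7·6·2 = 194
Reduce mod 66: x ≡ 62
Check: 62 mod 6 = 2 ✓, 62 mod 11 = 7 ✓

x ≡ 62 (mod 66)


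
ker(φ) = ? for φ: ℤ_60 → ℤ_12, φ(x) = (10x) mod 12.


Kernel = preimage of identity
ker(φ) = {x ∈ ℤ_60 : 10x ≡ 0 (mod 12)}. Since 12 | 60, φ is well-defined. The kernel is the cyclic subgroup ⟨6⟩ of ℤ_60 (order 10), i.e. {0, 6, 12, 18, 24, 30, 36, 42, 48, 54}

ker(φ) = {0, 6, 12, 18, 24, 30, 36, 42, 48, 54}


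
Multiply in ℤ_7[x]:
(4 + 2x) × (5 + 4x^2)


Expand and collect like terms; reduce coefficients mod 7:
x^0: 4·5 = 20 ≡ 6 (mod 7)
x^1: 4·0 + 2·5 = 10 ≡ 3 (mod 7)
x^2: 4·4 + 2·0 = 16 ≡ 2 (mod 7)
x^3: 2·4 = 8 ≡ 1 (mod 7)
Result: 6 + 3x + 2x^2 + x^3

f · g = 6 + 3x + 2x^2 + x^3


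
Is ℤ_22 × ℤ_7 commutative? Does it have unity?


Direct product ring; commutative with unity (1,1); but (1,0)·(0,1) = (0,0) gives zero divisors, so not an integral domain
Commutative: Yes
Integral domain: No
Has unity: Yes

ℤ_22 × ℤ_7: Commutative=Yes, Unity=Yes


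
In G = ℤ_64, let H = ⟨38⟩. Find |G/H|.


|⟨38⟩| = n / gcd(38, 64) = 64 / 2 = 32
H is normal (ℤ_64 is abelian).
|G/H| = |G| / |H| = 64 / 32 = 2

|G/H| = 2


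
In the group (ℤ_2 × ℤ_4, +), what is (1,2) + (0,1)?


Operation: componentwise addition mod (2, 4)
(1,2) + (0,1) = ((a₁+b₁) mod 2, (a₂+b₂) mod 4) with a = (1,2), b = (0,1)

(1,2) + (0,1) = (1,3)


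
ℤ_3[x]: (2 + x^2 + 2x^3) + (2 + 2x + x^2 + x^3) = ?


Add coefficients mod 3:
x^0: 2 + 2 = 1 (mod 3)
x^1: 0 + 2 = 2 (mod 3)
x^2: 1 + 1 = 2 (mod 3)
x^3: 2 + 1 = 0 (mod 3)
Result: 1 + 2x + 2x^2

f + g = 1 + 2x + 2x^2


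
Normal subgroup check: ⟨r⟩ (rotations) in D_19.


H = ⟨r⟩ (rotations) in D_19
The rotation subgroup ⟨r⟩ has index 2 in D_19, so it is normal

Yes, normal subgroup


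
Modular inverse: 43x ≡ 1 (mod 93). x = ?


Use the extended Euclidean algorithm to write 1 = 43·s + 93·t; then s mod 93 is the inverse.
Euclidean algorithm:
  43 = 0·93 + 43
  93 = 2·43 + 7
  43 = 6·7 + 1
  7 = 7·1 + 0
gcd(43,93) = 1
Back-substitution gives: 43·(13) + 93·(-6) = 1
So 43⁻¹ ≡ 13 ≡ 13 (mod 93)
Check: 43 × 13 = 559 ≡ 1 (mod 93) ✓

43⁻¹ ≡ 13 (mod 93)


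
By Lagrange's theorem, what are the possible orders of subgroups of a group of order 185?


Lagrange's theorem: |H| divides |G|
|G| = 185
Divisors of 185: 1, 5, 37, 185

Possible subgroup orders: {1, 5, 37, 185}


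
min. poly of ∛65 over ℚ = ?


∛65 satisfies x³ - 65 = 0, irreducible over ℚ (no rational root; 65 is not a perfect cube)

Minimal polynomial: x³ - 65


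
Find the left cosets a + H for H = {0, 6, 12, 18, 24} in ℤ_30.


H = {0, 6, 12, 18, 24}, |H| = 5
Number of cosets = |G|/|H| = 30/5 = 6
0 + H = {0, 6, 12, 18, 24}
1 + H = {1, 7, 13, 19, 25}
2 + H = {2, 8, 14, 20, 26}
3 + H = {3, 9, 15, 21, 27}
4 + H = {4, 10, 16, 22, 28}
5 + H = {5, 11, 17, 23, 29}

Cosets: 0+H={0,6,12,18,24}; 1+H={1,7,13,19,25}; 2+H={2,8,14,20,26}; 3+H={3,9,15,21,27}; 4+H={4,10,16,22,28}; 5+H={5,11,17,23,29}


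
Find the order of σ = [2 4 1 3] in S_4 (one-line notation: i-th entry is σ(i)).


Cycle decomposition: (1 2 4 3)
Cycle lengths: 4
Order = lcm(4) = 4

ord(σ) = 4


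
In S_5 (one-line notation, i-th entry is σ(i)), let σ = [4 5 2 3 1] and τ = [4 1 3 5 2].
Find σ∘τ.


σ∘τ: apply τ first, then σ
1 →τ 4 →σ 3
2 →τ 1 →σ 4
3 →τ 3 →σ 2
4 →τ 5 →σ 1
5 →τ 2 →σ 5

σ∘τ = [3 4 2 1 5]


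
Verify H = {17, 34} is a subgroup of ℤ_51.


Subgroup test for H = {17, 34} in (ℤ_51, +):
(1) 0 ∈ H? No
(2) Closure: for all a,b ∈ H, (a+b) mod 51 ∈ H? No  [counterexample: 17 + 34 = 0 ∉ H]
(3) Inverses: for all a ∈ H, -a mod 51 ∈ H? Yes

No, H is not a subgroup of ℤ_51


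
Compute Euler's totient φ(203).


Factor n: 203 = 7 × 29
φ(n) = n · ∏(1 - 1/p) over distinct primes p | n
φ(203) = 203 · (1 - 1/7) · (1 - 1/29) = 168

φ(203) = 168


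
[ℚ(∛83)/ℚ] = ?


∛83 has minimal polynomial x³ - 83 (irreducible over ℚ since 83 is not a perfect cube)

[ℚ(∛83)/ℚ] = 3


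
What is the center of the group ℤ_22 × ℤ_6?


Z(G) = {g ∈ G | gx = xg for all x ∈ G}
Direct product of abelian groups is abelian, so Z(G) = G

Z(ℤ_22 × ℤ_6) = ℤ_22 × ℤ_6


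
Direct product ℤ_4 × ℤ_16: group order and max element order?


|ℤ_4 × ℤ_16| = 4 × 16 = 64
Max element order = lcm(4,16) = 16
Cyclic? No (gcd=4)

|ℤ_4×ℤ_16| = 64, max element order = 16


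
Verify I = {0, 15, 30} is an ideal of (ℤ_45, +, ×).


Check ideal conditions for I = {0, 15, 30} in ℤ_45:
(1) I is an additive subgroup? Yes
(2) For r ∈ ℤ_45 and a ∈ I: r·a ∈ I? Yes

Yes, I is an ideal of ℤ_45


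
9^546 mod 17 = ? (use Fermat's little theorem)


Fermat's little theorem: if p is prime and gcd(a,p)=1, then a^(p-1) ≡ 1 (mod p)
p = 17 is prime, gcd(9,17) = 1
Reduce exponent: 546 mod 16 = 2
So 9^546 ≡ 9^2 (mod 17)
9^2 mod 17 = 13

9^546 ≡ 13 (mod 17)


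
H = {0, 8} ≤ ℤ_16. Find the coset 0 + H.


0 + H = {0 + h (mod 16) : h ∈ H}
0+0=0, 0+8=8

0 + H = {0, 8}


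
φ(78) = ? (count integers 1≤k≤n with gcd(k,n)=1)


Factor n: 78 = 2 × 3 × 13
φ(n) = n · ∏(1 - 1/p) over distinct primes p | n
φ(78) = 78 · (1 - 1/2) · (1 - 1/3) · (1 - 1/13) = 24

φ(78) = 24


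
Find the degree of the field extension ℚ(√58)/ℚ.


√58 has minimal polynomial x² - 58 (irreducible over ℚ since 58 is squarefree)

[ℚ(√58)/ℚ] = 2


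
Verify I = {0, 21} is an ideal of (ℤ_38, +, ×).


Check ideal conditions for I = {0, 21} in ℤ_38:
(1) I is an additive subgroup? No
(2) For r ∈ ℤ_38 and a ∈ I: r·a ∈ I? No  [counterexample: r=2, a=21, r·a mod 38 = 4 ∉ I]

No, I is not an ideal of ℤ_38


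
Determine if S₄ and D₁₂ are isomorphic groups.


Comparing S₄ and D₁₂:
S₄ has trivial center; D₁₂ has center {e, r⁶}

No, S₄ ≇ D₁₂


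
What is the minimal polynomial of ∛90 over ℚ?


∛90 satisfies x³ - 90 = 0, irreducible over ℚ (no rational root; 90 is not a perfect cube)

Minimal polynomial: x³ - 90


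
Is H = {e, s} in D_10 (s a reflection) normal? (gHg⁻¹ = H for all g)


H = {e, s} in D_10 (s a reflection)
r·s·r⁻¹ = sr⁻² ≠ s for n ≥ 3, so {e, s} is not closed under conjugation

No, not a normal subgroup


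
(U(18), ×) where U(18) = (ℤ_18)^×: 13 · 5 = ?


Operation: multiplication mod 18
13 · 5 = (a × b) mod 18 with a = 13, b = 5

13 · 5 = 11


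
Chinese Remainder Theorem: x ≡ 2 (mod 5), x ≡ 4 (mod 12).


m₁ = 5, m₂ = 12, gcd = 1, so CRT applies. M = m₁·m₂ = 60
Let M₁ = M/m₁ = 12, M₂ = M/m₂ = 5
Find y₁ ≡ M₁⁻¹ (mod m₁): 12⁻¹ ≡ 3 (mod 5)
Find y₂ ≡ M₂⁻¹ (mod m₂): 5⁻¹ ≡ 5 (mod 12)
x = a₁·M₁·y₁ + a₂·M₂·y₂ = 2·12·3 + 4·5·5 = 172
Reduce mod 60: x ≡ 52
Check: 52 mod 5 = 2 ✓, 52 mod 12 = 4 ✓

x ≡ 52 (mod 60)


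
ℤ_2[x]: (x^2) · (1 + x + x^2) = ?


Expand and collect like terms; reduce coefficients mod 2:
x^0: 0·1 = 0 ≡ 0 (mod 2)
x^1: 0·1 + 0·1 = 0 ≡ 0 (mod 2)
x^2: 0·1 + 0·1 + 1·1 = 1 ≡ 1 (mod 2)
x^3: 0·1 + 1·1 = 1 ≡ 1 (mod 2)
x^4: 1·1 = 1 ≡ 1 (mod 2)
Result: x^2 + x^3 + x^4

f · g = x^2 + x^3 + x^4


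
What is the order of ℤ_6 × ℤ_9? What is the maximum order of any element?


|ℤ_6 × ℤ_9| = 6 × 9 = 54
Max element order = lcm(6,9) = 18
Cyclic? No (gcd=3)

|ℤ_6×ℤ_9| = 54, max element order = 18


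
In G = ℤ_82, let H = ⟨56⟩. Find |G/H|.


|⟨56⟩| = n / gcd(56, 82) = 82 / 2 = 41
H is normal (ℤ_82 is abelian).
|G/H| = |G| / |H| = 82 / 41 = 2

|G/H| = 2


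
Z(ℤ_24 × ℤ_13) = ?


Z(G) = {g ∈ G | gx = xg for all x ∈ G}
Direct product of abelian groups is abelian, so Z(G) = G

Z(ℤ_24 × ℤ_13) = ℤ_24 × ℤ_13


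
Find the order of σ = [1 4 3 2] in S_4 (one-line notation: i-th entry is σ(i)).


Cycle decomposition: (2 4)
Cycle lengths: 2
Order = lcm(2) = 2

ord(σ) = 2


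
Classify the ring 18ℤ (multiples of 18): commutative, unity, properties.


18ℤ is a commutative ring under +,× but has no multiplicative identity (1 ∉ 18ℤ); it has no zero divisors, but without unity it is not an integral domain
Commutative: Yes
Integral domain: No
Has unity: No

18ℤ (multiples of 18): Commutative=Yes, Unity=No


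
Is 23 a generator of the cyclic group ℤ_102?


g generates ℤ_n iff gcd(g, n) = 1
gcd(23, 102) = 1
Since gcd = 1, 23 is a generator.

Yes, 23 generates ℤ_102


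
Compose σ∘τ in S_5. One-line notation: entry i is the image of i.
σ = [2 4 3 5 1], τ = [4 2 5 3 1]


σ∘τ: apply τ first, then σ
1 →τ 4 →σ 5
2 →τ 2 →σ 4
3 →τ 5 →σ 1
4 →τ 3 →σ 3
5 →τ 1 →σ 2

σ∘τ = [5 4 1 3 2]


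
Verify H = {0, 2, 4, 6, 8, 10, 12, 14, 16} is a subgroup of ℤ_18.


Subgroup test for H = {0, 2, 4, 6, 8, 10, 12, 14, 16} in (ℤ_18, +):
(1) 0 ∈ H? Yes
(2) Closure: for all a,b ∈ H, (a+b) mod 18 ∈ H? Yes
(3) Inverses: for all a ∈ H, -a mod 18 ∈ H? Yes

Yes, H is a subgroup of ℤ_18


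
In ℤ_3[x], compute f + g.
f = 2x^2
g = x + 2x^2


Add coefficients mod 3:
x^0: 0 + 0 = 0 (mod 3)
x^1: 0 + 1 = 1 (mod 3)
x^2: 2 + 2 = 1 (mod 3)
Result: x + x^2

f + g = x + x^2


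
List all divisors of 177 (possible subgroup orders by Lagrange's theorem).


Lagrange's theorem: |H| divides |G|
|G| = 177
Divisors of 177: 1, 3, 59, 177

Possible subgroup orders: {1, 3, 59, 177}


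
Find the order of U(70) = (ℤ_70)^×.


U(n) is the group of units mod n; |U(n)| = φ(n)
|U(70)| = φ(70) = 24

|U(70) = (ℤ_70)^×| = 24


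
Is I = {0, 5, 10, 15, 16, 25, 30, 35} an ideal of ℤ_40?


Check ideal conditions for I = {0, 5, 10, 15, 16, 25, 30, 35} in ℤ_40:
(1) I is an additive subgroup? No
(2) For r ∈ ℤ_40 and a ∈ I: r·a ∈ I? No  [counterexample: r=2, a=10, r·a mod 40 = 20 ∉ I]

No, I is not an ideal of ℤ_40


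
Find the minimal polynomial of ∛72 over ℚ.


∛72 satisfies x³ - 72 = 0, irreducible over ℚ (no rational root; 72 is not a perfect cube)

Minimal polynomial: x³ - 72


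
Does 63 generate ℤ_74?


g generates ℤ_n iff gcd(g, n) = 1
gcd(63, 74) = 1
Since gcd = 1, 63 is a generator.

Yes, 63 generates ℤ_74


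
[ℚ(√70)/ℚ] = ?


√70 has minimal polynomial x² - 70 (irreducible over ℚ since 70 is squarefree)

[ℚ(√70)/ℚ] = 2


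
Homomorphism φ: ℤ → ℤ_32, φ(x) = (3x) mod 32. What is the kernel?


Kernel = preimage of identity
ker(φ) = {x ∈ ℤ : 3x ≡ 0 (mod 32)}. gcd(3,32) = 1, so 3x ≡ 0 (mod 32) ⟺ x ≡ 0 (mod 32/1 = 32). Hence ker(φ) = 32ℤ

ker(φ) = 32ℤ


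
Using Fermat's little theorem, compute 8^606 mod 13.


Fermat's little theorem: if p is prime and gcd(a,p)=1, then a^(p-1) ≡ 1 (mod p)
p = 13 is prime, gcd(8,13) = 1
Reduce exponent: 606 mod 12 = 6
So 8^606 ≡ 8^6 (mod 13)
8^6 mod 13 = 12

8^606 ≡ 12 (mod 13)


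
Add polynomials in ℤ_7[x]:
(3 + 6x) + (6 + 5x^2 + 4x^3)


Add coefficients mod 7:
x^0: 3 + 6 = 2 (mod 7)
x^1: 6 + 0 = 6 (mod 7)
x^2: 0 + 5 = 5 (mod 7)
x^3: 0 + 4 = 4 (mod 7)
Result: 2 + 6x + 5x^2 + 4x^3

f + g = 2 + 6x + 5x^2 + 4x^3


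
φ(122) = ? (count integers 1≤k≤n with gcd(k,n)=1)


Factor n: 122 = 2 × 61
φ(n) = n · ∏(1 - 1/p) over distinct primes p | n
φ(122) = 122 · (1 - 1/2) · (1 - 1/61) = 60

φ(122) = 60


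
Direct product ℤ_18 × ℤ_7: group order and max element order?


|ℤ_18 × ℤ_7| = 18 × 7 = 126
Max element order = lcm(18,7) = 126
Cyclic? Yes (gcd=1)

|ℤ_18×ℤ_7| = 126, max element order = 126


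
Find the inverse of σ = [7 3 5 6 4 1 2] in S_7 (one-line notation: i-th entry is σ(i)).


To find σ⁻¹, swap domain and range:
σ(1) = 7 → σ⁻¹(7) = 1
σ(2) = 3 → σ⁻¹(3) = 2
σ(3) = 5 → σ⁻¹(5) = 3
σ(4) = 6 → σ⁻¹(6) = 4
σ(5) = 4 → σ⁻¹(4) = 5
σ(6) = 1 → σ⁻¹(1) = 6
σ(7) = 2 → σ⁻¹(2) = 7

σ⁻¹ = [6 7 2 5 3 4 1]


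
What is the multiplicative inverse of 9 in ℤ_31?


Use the extended Euclidean algorithm to write 1 = 9·s + 31·t; then s mod 31 is the inverse.
Euclidean algorithm:
  9 = 0·31 + 9
  31 = 3·9 + 4
  9 = 2·4 + 1
  4 = 4·1 + 0
gcd(9,31) = 1
Back-substitution gives: 9·(7) + 31·(-2) = 1
So 9⁻¹ ≡ 7 ≡ 7 (mod 31)
Check: 9 × 7 = 63 ≡ 1 (mod 31) ✓

9⁻¹ ≡ 7 (mod 31)


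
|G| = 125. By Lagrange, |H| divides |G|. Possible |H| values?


Lagrange's theorem: |H| divides |G|
|G| = 125
Divisors of 125: 1, 5, 25, 125

Possible subgroup orders: {1, 5, 25, 125}


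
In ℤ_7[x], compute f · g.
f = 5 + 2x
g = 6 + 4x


Expand and collect like terms; reduce coefficients mod 7:
x^0: 5·6 = 30 ≡ 2 (mod 7)
x^1: 5·4 + 2·6 = 32 ≡ 4 (mod 7)
x^2: 2·4 = 8 ≡ 1 (mod 7)
Result: 2 + 4x + x^2

f · g = 2 + 4x + x^2


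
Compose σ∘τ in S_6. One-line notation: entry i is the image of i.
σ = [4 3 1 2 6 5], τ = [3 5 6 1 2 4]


σ∘τ: apply τ first, then σ
1 →τ 3 →σ 1
2 →τ 5 →σ 6
3 →τ 6 →σ 5
4 →τ 1 →σ 4
5 →τ 2 →σ 3
6 →τ 4 →σ 2

σ∘τ = [1 6 5 4 3 2]


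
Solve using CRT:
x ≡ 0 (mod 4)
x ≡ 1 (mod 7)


m₁ = 4, m₂ = 7, gcd = 1, so CRT applies. M = m₁·m₂ = 28
Let M₁ = M/m₁ = 7, M₂ = M/m₂ = 4
Find y₁ ≡ M₁⁻¹ (mod m₁): 7⁻¹ ≡ 3 (mod 4)
Find y₂ ≡ M₂⁻¹ (mod m₂): 4⁻¹ ≡ 2 (mod 7)
x = a₁·M₁·y₁ + a₂·M₂·y₂ = 0·7·3 + 1·4·2 = 8
Reduce mod 28: x ≡ 8
Check: 8 mod 4 = 0 ✓, 8 mod 7 = 1 ✓

x ≡ 8 (mod 28)


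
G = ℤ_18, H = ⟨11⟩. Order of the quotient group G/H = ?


|⟨11⟩| = n / gcd(11, 18) = 18 / 1 = 18
H is normal (ℤ_18 is abelian).
|G/H| = |G| / |H| = 18 / 18 = 1

|G/H| = 1


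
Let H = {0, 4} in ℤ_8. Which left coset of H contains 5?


5 + H = {5 + h (mod 8) : h ∈ H}
5+0=5, 5+4=1
5 + H = {1, 5} = 1 + H

5 + H = {1, 5}


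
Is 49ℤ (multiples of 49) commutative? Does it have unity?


49ℤ is a commutative ring under +,× but has no multiplicative identity (1 ∉ 49ℤ); it has no zero divisors, but without unity it is not an integral domain
Commutative: Yes
Integral domain: No
Has unity: No

49ℤ (multiples of 49): Commutative=Yes, Unity=No


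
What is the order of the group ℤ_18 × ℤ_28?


|A × B| = |A| · |B|
|ℤ_18 × ℤ_28| = 18 × 28 = 504

|ℤ_18 × ℤ_28| = 504


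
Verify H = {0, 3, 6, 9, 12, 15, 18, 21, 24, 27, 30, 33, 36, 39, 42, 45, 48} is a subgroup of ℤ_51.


Subgroup test for H = {0, 3, 6, 9, 12, 15, 18, 21, 24, 27, 30, 33, 36, 39, 42, 45, 48} in (ℤ_51, +):
(1) 0 ∈ H? Yes
(2) Closure: for all a,b ∈ H, (a+b) mod 51 ∈ H? Yes
(3) Inverses: for all a ∈ H, -a mod 51 ∈ H? Yes

Yes, H is a subgroup of ℤ_51


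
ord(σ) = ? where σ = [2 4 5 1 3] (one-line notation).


Cycle decomposition: (1 2 4) (3 5)
Cycle lengths: 3, 2
Order = lcm(3, 2) = 6

ord(σ) = 6


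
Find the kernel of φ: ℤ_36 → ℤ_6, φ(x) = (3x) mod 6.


Kernel = preimage of identity
ker(φ) = {x ∈ ℤ_36 : 3x ≡ 0 (mod 6)}. Since 6 | 36, φ is well-defined. The kernel is the cyclic subgroup ⟨2⟩ of ℤ_36 (order 18), i.e. {0, 2, 4, 6, 8, 10, 12, 14, 16, 18, 20, 22, 24, 26, 28, 30, 32, 34}

ker(φ) = {0, 2, 4, 6, 8, 10, 12, 14, 16, 18, 20, 22, 24, 26, 28, 30, 32, 34}


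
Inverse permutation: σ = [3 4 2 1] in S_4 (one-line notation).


To find σ⁻¹, swap domain and range:
σ(1) = 3 → σ⁻¹(3) = 1
σ(2) = 4 → σ⁻¹(4) = 2
σ(3) = 2 → σ⁻¹(2) = 3
σ(4) = 1 → σ⁻¹(1) = 4

σ⁻¹ = [4 3 1 2]


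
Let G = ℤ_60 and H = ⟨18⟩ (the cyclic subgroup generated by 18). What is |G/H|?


|⟨18⟩| = n / gcd(18, 60) = 60 / 6 = 10
H is normal (ℤ_60 is abelian).
|G/H| = |G| / |H| = 60 / 10 = 6

|G/H| = 6


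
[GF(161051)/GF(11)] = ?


GF(161051) = GF(11^5), so the extension degree is 5

[GF(161051)/GF(11)] = 5


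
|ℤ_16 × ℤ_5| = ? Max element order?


|ℤ_16 × ℤ_5| = 16 × 5 = 80
Max element order = lcm(16,5) = 80
Cyclic? Yes (gcd=1)

|ℤ_16×ℤ_5| = 80, max element order = 80


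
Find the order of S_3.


|S_n| = n! (number of permutations of n symbols)
|S_3| = 3! = 6

|S_3| = 6


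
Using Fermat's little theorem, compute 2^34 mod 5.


Fermat's little theorem: if p is prime and gcd(a,p)=1, then a^(p-1) ≡ 1 (mod p)
p = 5 is prime, gcd(2,5) = 1
Reduce exponent: 34 mod 4 = 2
So 2^34 ≡ 2^2 (mod 5)
2^2 mod 5 = 4

2^34 ≡ 4 (mod 5)


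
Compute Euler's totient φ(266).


Factor n: 266 = 2 × 7 × 19
φ(n) = n · ∏(1 - 1/p) over distinct primes p | n
φ(266) = 266 · (1 - 1/2) · (1 - 1/7) · (1 - 1/19) = 108

φ(266) = 108


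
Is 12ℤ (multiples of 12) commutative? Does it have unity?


12ℤ is a commutative ring under +,× but has no multiplicative identity (1 ∉ 12ℤ); it has no zero divisors, but without unity it is not an integral domain
Commutative: Yes
Integral domain: No
Has unity: No

12ℤ (multiples of 12): Commutative=Yes, Unity=No


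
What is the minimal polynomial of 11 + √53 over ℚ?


Let α = 11 + √53. Then α - 11 = √53, so (α - 11)² = 53, giving α² - 22α + 68 = 0. Degree 2 and α ∉ ℚ, so this is the minimal polynomial.

Minimal polynomial: x² - 22x + 68


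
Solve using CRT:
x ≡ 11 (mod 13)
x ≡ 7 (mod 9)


m₁ = 13, m₂ = 9, gcd = 1, so CRT applies. M = m₁·m₂ = 117
Let M₁ = M/m₁ = 9, M₂ = M/m₂ = 13
Find y₁ ≡ M₁⁻¹ (mod m₁): 9⁻¹ ≡ 3 (mod 13)
Find y₂ ≡ M₂⁻¹ (mod m₂): 13⁻¹ ≡ 7 (mod 9)
x = a₁·M₁·y₁ + a₂·M₂·y₂ = 11·9·3 + 7·13·7 = 934
Reduce mod 117: x ≡ 115
Check: 115 mod 13 = 11 ✓, 115 mod 9 = 7 ✓

x ≡ 115 (mod 117)


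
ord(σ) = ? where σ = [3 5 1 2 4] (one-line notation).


Cycle decomposition: (1 3) (2 5 4)
Cycle lengths: 2, 3
Order = lcm(2, 3) = 6

ord(σ) = 6


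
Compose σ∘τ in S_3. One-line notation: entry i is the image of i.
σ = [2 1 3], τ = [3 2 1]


σ∘τ: apply τ first, then σ
1 →τ 3 →σ 3
2 →τ 2 →σ 1
3 →τ 1 →σ 2

σ∘τ = [3 1 2]


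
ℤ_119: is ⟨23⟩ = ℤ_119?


g generates ℤ_n iff gcd(g, n) = 1
gcd(23, 119) = 1
Since gcd = 1, 23 is a generator.

Yes, 23 generates ℤ_119


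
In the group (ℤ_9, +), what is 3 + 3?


Operation: addition mod 9
3 + 3 = (a + b) mod 9 with a = 3, b = 3

3 + 3 = 6


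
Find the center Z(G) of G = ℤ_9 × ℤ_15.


Z(G) = {g ∈ G | gx = xg for all x ∈ G}
Direct product of abelian groups is abelian, so Z(G) = G

Z(ℤ_9 × ℤ_15) = ℤ_9 × ℤ_15


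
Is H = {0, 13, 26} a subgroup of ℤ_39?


Subgroup test for H = {0, 13, 26} in (ℤ_39, +):
(1) 0 ∈ H? Yes
(2) Closure: for all a,b ∈ H, (a+b) mod 39 ∈ H? Yes
(3) Inverses: for all a ∈ H, -a mod 39 ∈ H? Yes

Yes, H is a subgroup of ℤ_39


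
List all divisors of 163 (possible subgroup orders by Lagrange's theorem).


Lagrange's theorem: |H| divides |G|
|G| = 163
Divisors of 163: 1, 163

Possible subgroup orders: {1, 163}


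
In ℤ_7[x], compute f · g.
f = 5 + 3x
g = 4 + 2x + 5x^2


Expand and collect like terms; reduce coefficients mod 7:
x^0: 5·4 = 20 ≡ 6 (mod 7)
x^1: 5·2 + 3·4 = 22 ≡ 1 (mod 7)
x^2: 5·5 + 3·2 = 31 ≡ 3 (mod 7)
x^3: 3·5 = 15 ≡ 1 (mod 7)
Result: 6 + x + 3x^2 + x^3

f · g = 6 + x + 3x^2 + x^3


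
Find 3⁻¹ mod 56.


Use the extended Euclidean algorithm to write 1 = 3·s + 56·t; then s mod 56 is the inverse.
Euclidean algorithm:
  3 = 0·56 + 3
  56 = 18·3 + 2
  3 = 1·2 + 1
  2 = 2·1 + 0
gcd(3,56) = 1
Back-substitution gives: 3·(19) + 56·(-1) = 1
So 3⁻¹ ≡ 19 ≡ 19 (mod 56)
Check: 3 × 19 = 57 ≡ 1 (mod 56) ✓

3⁻¹ ≡ 19 (mod 56)


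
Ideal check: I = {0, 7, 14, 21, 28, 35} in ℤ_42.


Check ideal conditions for I = {0, 7, 14, 21, 28, 35} in ℤ_42:
(1) I is an additive subgroup? Yes
(2) For r ∈ ℤ_42 and a ∈ I: r·a ∈ I? Yes

Yes, I is an ideal of ℤ_42


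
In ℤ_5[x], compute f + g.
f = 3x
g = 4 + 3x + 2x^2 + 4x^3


Add coefficients mod 5:
x^0: 0 + 4 = 4 (mod 5)
x^1: 3 + 3 = 1 (mod 5)
x^2: 0 + 2 = 2 (mod 5)
x^3: 0 + 4 = 4 (mod 5)
Result: 4 + x + 2x^2 + 4x^3

f + g = 4 + x + 2x^2 + 4x^3


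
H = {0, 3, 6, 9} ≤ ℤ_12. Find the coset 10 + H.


10 + H = {10 + h (mod 12) : h ∈ H}
10+0=10, 10+3=1, 10+6=4, 10+9=7
10 + H = {1, 4, 7, 10} = 1 + H

10 + H = {1, 4, 7, 10}


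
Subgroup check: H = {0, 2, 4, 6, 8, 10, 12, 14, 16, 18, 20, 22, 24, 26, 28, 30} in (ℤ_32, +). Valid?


Subgroup test for H = {0, 2, 4, 6, 8, 10, 12, 14, 16, 18, 20, 22, 24, 26, 28, 30} in (ℤ_32, +):
(1) 0 ∈ H? Yes
(2) Closure: for all a,b ∈ H, (a+b) mod 32 ∈ H? Yes
(3) Inverses: for all a ∈ H, -a mod 32 ∈ H? Yes

Yes, H is a subgroup of ℤ_32


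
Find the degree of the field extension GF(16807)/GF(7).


GF(16807) = GF(7^5), so the extension degree is 5

[GF(16807)/GF(7)] = 5


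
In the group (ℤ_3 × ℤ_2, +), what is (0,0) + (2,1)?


Operation: componentwise addition mod (3, 2)
(0,0) + (2,1) = ((a₁+b₁) mod 3, (a₂+b₂) mod 2) with a = (0,0), b = (2,1)

(0,0) + (2,1) = (2,1)


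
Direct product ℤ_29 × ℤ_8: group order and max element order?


|ℤ_29 × ℤ_8| = 29 × 8 = 232
Max element order = lcm(29,8) = 232
Cyclic? Yes (gcd=1)

|ℤ_29×ℤ_8| = 232, max element order = 232


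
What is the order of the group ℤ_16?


ℤ_n has n elements.

|ℤ_16| = 16


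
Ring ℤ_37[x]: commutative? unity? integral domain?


ℤ_37 is a field (n prime), so ℤ_37[x] is a commutative integral domain with unity
Commutative: Yes
Integral domain: Yes
Has unity: Yes

ℤ_37[x]: Commutative=Yes, Unity=Yes


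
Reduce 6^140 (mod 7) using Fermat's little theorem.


Fermat's little theorem: if p is prime and gcd(a,p)=1, then a^(p-1) ≡ 1 (mod p)
p = 7 is prime, gcd(6,7) = 1
Reduce exponent: 140 mod 6 = 2
So 6^140 ≡ 6^2 (mod 7)
6^2 mod 7 = 1

6^140 ≡ 1 (mod 7)


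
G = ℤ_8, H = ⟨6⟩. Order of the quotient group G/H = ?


|⟨6⟩| = n / gcd(6, 8) = 8 / 2 = 4
H is normal (ℤ_8 is abelian).
|G/H| = |G| / |H| = 8 / 4 = 2

|G/H| = 2


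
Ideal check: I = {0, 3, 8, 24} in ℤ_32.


Check ideal conditions for I = {0, 3, 8, 24} in ℤ_32:
(1) I is an additive subgroup? No
(2) For r ∈ ℤ_32 and a ∈ I: r·a ∈ I? No  [counterexample: r=2, a=3, r·a mod 32 = 6 ∉ I]

No, I is not an ideal of ℤ_32


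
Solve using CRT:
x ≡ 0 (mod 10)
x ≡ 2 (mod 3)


m₁ = 10, m₂ = 3, gcd = 1, so CRT applies. M = m₁·m₂ = 30
Let M₁ = M/m₁ = 3, M₂ = M/m₂ = 10
Find y₁ ≡ M₁⁻¹ (mod m₁): 3⁻¹ ≡ 7 (mod 10)
Find y₂ ≡ M₂⁻¹ (mod m₂): 10⁻¹ ≡ 1 (mod 3)
x = a₁·M₁·y₁ + a₂·M₂·y₂ = 0·3·7 + 2·10·1 = 20
Reduce mod 30: x ≡ 20
Check: 20 mod 10 = 0 ✓, 20 mod 3 = 2 ✓

x ≡ 20 (mod 30)


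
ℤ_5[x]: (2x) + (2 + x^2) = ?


Add coefficients mod 5:
x^0: 0 + 2 = 2 (mod 5)
x^1: 2 + 0 = 2 (mod 5)
x^2: 0 + 1 = 1 (mod 5)
Result: 2 + 2x + x^2

f + g = 2 + 2x + x^2


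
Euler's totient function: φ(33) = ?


Factor n: 33 = 3 × 11
φ(n) = n · ∏(1 - 1/p) over distinct primes p | n
φ(33) = 33 · (1 - 1/3) · (1 - 1/11) = 20

φ(33) = 20


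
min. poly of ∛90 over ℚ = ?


∛90 satisfies x³ - 90 = 0, irreducible over ℚ (no rational root; 90 is not a perfect cube)

Minimal polynomial: x³ - 90


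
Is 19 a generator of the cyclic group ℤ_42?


g generates ℤ_n iff gcd(g, n) = 1
gcd(19, 42) = 1
Since gcd = 1, 19 is a generator.

Yes, 19 generates ℤ_42


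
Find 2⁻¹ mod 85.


Use the extended Euclidean algorithm to write 1 = 2·s + 85·t; then s mod 85 is the inverse.
Euclidean algorithm:
  2 = 0·85 + 2
  85 = 42·2 + 1
  2 = 2·1 + 0
gcd(2,85) = 1
Back-substitution gives: 2·(-42) + 85·(1) = 1
So 2⁻¹ ≡ -42 ≡ 43 (mod 85)
Check: 2 × 43 = 86 ≡ 1 (mod 85) ✓

2⁻¹ ≡ 43 (mod 85)


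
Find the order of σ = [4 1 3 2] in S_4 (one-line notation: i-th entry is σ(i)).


Cycle decomposition: (1 4 2)
Cycle lengths: 3
Order = lcm(3) = 3

ord(σ) = 3


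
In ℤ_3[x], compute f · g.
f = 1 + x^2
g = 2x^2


Expand and collect like terms; reduce coefficients mod 3:
x^0: 1·0 = 0 ≡ 0 (mod 3)
x^1: 1·0 + 0·0 = 0 ≡ 0 (mod 3)
x^2: 1·2 + 0·0 + 1·0 = 2 ≡ 2 (mod 3)
x^3: 0·2 + 1·0 = 0 ≡ 0 (mod 3)
x^4: 1·2 = 2 ≡ 2 (mod 3)
Result: 2x^2 + 2x^4

f · g = 2x^2 + 2x^4


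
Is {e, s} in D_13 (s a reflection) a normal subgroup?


H = {e, s} in D_13 (s a reflection)
r·s·r⁻¹ = sr⁻² ≠ s for n ≥ 3, so {e, s} is not closed under conjugation

No, not a normal subgroup


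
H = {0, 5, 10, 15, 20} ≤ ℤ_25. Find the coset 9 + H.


9 + H = {9 + h (mod 25) : h ∈ H}
9+0=9, 9+5=14, 9+10=19, 9+15=24, 9+20=4
9 + H = {4, 9, 14, 19, 24} = 4 + H

9 + H = {4, 9, 14, 19, 24}


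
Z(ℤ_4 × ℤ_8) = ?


Z(G) = {g ∈ G | gx = xg for all x ∈ G}
Direct product of abelian groups is abelian, so Z(G) = G

Z(ℤ_4 × ℤ_8) = ℤ_4 × ℤ_8


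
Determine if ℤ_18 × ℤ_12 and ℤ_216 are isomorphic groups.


Comparing ℤ_18 × ℤ_12 and ℤ_216:
gcd(18,12) = 6 ≠ 1. Max element order in ℤ_18×ℤ_12 is lcm(18,12) = 36 < 216, so it has no element of order 216

No, ℤ_18 × ℤ_12 ≇ ℤ_216


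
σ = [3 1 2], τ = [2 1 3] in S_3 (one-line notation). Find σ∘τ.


σ∘τ: apply τ first, then σ
1 →τ 2 →σ 1
2 →τ 1 →σ 3
3 →τ 3 →σ 2

σ∘τ = [1 3 2]


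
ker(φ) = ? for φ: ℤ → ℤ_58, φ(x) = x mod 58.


Kernel = preimage of identity
ker(φ) = {x ∈ ℤ : x ≡ 0 (mod 58)} = 58ℤ = {0, ±58, ±116, ...}

ker(φ) = 58ℤ


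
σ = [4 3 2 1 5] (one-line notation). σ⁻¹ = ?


To find σ⁻¹, swap domain and range:
σ(1) = 4 → σ⁻¹(4) = 1
σ(2) = 3 → σ⁻¹(3) = 2
σ(3) = 2 → σ⁻¹(2) = 3
σ(4) = 1 → σ⁻¹(1) = 4
σ(5) = 5 → σ⁻¹(5) = 5

σ⁻¹ = [4 3 2 1 5]


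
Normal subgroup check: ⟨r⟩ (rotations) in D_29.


H = ⟨r⟩ (rotations) in D_29
The rotation subgroup ⟨r⟩ has index 2 in D_29, so it is normal

Yes, normal subgroup
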